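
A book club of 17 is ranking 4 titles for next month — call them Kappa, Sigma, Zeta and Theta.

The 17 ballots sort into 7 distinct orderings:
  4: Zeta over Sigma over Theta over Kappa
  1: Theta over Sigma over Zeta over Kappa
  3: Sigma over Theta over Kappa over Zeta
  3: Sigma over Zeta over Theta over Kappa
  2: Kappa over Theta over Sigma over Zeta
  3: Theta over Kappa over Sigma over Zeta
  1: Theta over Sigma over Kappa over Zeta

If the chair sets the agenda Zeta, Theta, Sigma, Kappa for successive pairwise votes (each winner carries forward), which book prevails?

Round 1: Zeta vs Theta — 7–10, Theta advances.
Round 2: Theta vs Sigma — 7–10, Sigma advances.
Round 3: Sigma vs Kappa — 12–5, Sigma advances.
Sigma survives the agenda.

Sigma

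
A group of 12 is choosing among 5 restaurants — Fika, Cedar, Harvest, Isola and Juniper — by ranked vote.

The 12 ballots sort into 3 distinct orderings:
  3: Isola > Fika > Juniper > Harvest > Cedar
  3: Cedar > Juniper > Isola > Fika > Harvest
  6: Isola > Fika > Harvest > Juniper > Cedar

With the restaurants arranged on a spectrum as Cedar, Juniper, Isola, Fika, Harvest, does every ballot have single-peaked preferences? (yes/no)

yes

Axis positions: Cedar=1, Juniper=2, Isola=3, Fika=4, Harvest=5.
Cluster 1 (peak Isola at position 3): ranking walks positions 3-4-2-5-1, expanding outward from the peak — single-peaked.
Cluster 2 (peak Cedar at position 1): ranking walks positions 1-2-3-4-5, expanding outward from the peak — single-peaked.
Cluster 3 (peak Isola at position 3): ranking walks positions 3-4-5-2-1, expanding outward from the peak — single-peaked.
Every ranking is single-peaked on this axis.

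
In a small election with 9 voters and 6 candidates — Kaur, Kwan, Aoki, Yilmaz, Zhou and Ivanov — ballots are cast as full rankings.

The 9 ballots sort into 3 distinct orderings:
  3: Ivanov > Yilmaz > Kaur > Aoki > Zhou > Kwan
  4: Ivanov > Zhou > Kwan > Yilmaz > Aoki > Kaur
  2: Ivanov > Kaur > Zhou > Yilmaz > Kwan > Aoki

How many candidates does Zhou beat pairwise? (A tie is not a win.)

Zhou against each rival (9 voters):
Zhou vs Kaur: Kaur wins 5–4.
Zhou vs Kwan: 3+4+2 = 9 for Zhou, 0 for Kwan — Zhou by 9–0.
Zhou vs Aoki: Zhou wins 6–3.
Zhou vs Yilmaz: Zhou, 6–3.
Zhou vs Ivanov: Zhou preferred on 0 ballots; Ivanov wins 9–0.
Zhou beats Kwan, Aoki, Yilmaz; loses to Kaur, Ivanov — 3 pairwise wins.

3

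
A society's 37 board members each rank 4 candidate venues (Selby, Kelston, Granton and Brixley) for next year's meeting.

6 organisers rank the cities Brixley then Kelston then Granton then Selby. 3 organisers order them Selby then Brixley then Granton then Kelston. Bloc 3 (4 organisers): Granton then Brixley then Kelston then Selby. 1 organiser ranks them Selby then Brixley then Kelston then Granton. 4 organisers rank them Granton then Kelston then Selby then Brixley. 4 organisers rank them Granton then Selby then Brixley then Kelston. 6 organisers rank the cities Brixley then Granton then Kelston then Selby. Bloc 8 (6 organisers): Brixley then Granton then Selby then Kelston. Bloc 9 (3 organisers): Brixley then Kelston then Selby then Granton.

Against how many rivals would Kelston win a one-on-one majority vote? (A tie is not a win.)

1

Kelston against each rival (37 organisers):
Kelston vs Selby: Kelston preferred on 6+4+4+6+3 = 23 ballots; Kelston wins 23–14.
Kelston vs Granton: Kelston preferred on 6+1+3 = 10 ballots; Granton wins 27–10.
Kelston–Brixley: Brixley 33–4.
Kelston beats Selby; loses to Granton, Brixley — 1 pairwise win.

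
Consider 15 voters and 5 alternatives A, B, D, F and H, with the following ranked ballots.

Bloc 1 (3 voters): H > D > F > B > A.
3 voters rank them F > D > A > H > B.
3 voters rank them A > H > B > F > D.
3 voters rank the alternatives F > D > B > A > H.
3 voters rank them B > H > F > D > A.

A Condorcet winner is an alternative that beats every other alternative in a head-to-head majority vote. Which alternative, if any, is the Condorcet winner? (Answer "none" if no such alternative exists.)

Pairwise majorities:
A vs B: B wins 9–6.
A–D: D 12–3.
A–F: F 12–3.
A vs H: A, 9–6.
B–D: D 9–6.
B vs F: F wins 9–6.
B–H: H 9–6.
D–F: F 12–3.
D vs H: H wins 9–6.
F vs H: H, 9–6.
No alternative is unbeaten: A loses to B; B loses to D; D loses to F; F loses to H; H loses to A. In particular A → H → B → A is a majority cycle — no Condorcet winner exists.

none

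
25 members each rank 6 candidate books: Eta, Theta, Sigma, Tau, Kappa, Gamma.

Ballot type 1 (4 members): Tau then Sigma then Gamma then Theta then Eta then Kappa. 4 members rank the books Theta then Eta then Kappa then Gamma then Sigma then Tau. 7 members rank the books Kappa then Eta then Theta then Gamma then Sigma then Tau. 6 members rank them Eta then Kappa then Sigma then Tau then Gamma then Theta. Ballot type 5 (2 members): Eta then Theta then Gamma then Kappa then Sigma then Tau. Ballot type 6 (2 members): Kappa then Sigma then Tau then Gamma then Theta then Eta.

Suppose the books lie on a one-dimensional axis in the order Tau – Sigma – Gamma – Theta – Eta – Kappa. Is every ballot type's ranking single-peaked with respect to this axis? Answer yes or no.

no

Axis positions: Tau=1, Sigma=2, Gamma=3, Theta=4, Eta=5, Kappa=6.
Ballot type 1 (peak Tau at position 1): ranking walks positions 1-2-3-4-5-6, expanding outward from the peak — single-peaked.
Ballot type 2 (peak Theta at position 4): ranking walks positions 4-5-6-3-2-1, expanding outward from the peak — single-peaked.
Ballot type 3 (peak Kappa at position 6): ranking walks positions 6-5-4-3-2-1, expanding outward from the peak — single-peaked.
Ballot type 4: ranking walks positions 5-6-2-1-3-4; Sigma is ranked above Theta even though Theta lies between Sigma and the peak Eta on the axis — preferences dip and rise again. Not single-peaked.
Ballot type 5 (peak Eta at position 5): ranking walks positions 5-4-3-6-2-1, expanding outward from the peak — single-peaked.
Ballot type 6: ranking walks positions 6-2-1-3-4-5; Sigma is ranked above Eta even though Eta lies between Sigma and the peak Kappa on the axis — preferences dip and rise again. Not single-peaked.
Ballot type 4 violates single-peakedness, so the profile is not single-peaked on this axis.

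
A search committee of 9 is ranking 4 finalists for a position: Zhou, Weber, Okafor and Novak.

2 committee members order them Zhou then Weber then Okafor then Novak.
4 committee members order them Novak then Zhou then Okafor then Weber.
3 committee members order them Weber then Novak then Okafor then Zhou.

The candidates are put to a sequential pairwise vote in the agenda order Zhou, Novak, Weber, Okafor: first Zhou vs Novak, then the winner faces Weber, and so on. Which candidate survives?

Round 1: Zhou vs Novak — 2–7, Novak advances.
Round 2: Novak vs Weber — 4–5, Weber advances.
Round 3: Weber vs Okafor — 5–4, Weber advances.
The agenda winner is Weber.

Weber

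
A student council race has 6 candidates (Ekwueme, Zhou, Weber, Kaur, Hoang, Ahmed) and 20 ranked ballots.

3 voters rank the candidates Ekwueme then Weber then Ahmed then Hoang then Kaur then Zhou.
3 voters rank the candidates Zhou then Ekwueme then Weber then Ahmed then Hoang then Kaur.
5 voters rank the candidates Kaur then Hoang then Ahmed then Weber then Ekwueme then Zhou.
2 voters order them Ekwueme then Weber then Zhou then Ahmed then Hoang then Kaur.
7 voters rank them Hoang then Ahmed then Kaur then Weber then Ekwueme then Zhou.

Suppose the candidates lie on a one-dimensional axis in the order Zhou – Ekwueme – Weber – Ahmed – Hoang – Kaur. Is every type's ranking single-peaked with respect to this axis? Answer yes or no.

Axis positions: Zhou=1, Ekwueme=2, Weber=3, Ahmed=4, Hoang=5, Kaur=6.
Type 1 (peak Ekwueme at position 2): ranking walks positions 2-3-4-5-6-1, expanding outward from the peak — single-peaked.
Type 2 (peak Zhou at position 1): ranking walks positions 1-2-3-4-5-6, expanding outward from the peak — single-peaked.
Type 3 (peak Kaur at position 6): ranking walks positions 6-5-4-3-2-1, expanding outward from the peak — single-peaked.
Type 4 (peak Ekwueme at position 2): ranking walks positions 2-3-1-4-5-6, expanding outward from the peak — single-peaked.
Type 5 (peak Hoang at position 5): ranking walks positions 5-4-6-3-2-1, expanding outward from the peak — single-peaked.
Every ranking is single-peaked on this axis.

yes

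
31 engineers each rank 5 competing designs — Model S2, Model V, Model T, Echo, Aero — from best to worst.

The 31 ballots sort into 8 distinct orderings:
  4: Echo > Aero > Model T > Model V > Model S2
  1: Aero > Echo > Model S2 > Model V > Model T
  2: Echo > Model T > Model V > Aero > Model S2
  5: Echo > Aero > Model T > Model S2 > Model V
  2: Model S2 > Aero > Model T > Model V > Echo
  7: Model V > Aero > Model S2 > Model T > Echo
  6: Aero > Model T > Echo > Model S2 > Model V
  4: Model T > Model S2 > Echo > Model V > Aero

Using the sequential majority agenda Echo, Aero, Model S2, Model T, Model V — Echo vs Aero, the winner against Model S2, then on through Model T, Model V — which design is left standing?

Aero

Round 1: Echo vs Aero — 15–16, Aero advances.
Round 2: Aero vs Model S2 — 25–6, Aero advances.
Round 3: Aero vs Model T — 25–6, Aero advances.
Round 4: Aero vs Model V — 18–13, Aero advances.
Aero survives the agenda.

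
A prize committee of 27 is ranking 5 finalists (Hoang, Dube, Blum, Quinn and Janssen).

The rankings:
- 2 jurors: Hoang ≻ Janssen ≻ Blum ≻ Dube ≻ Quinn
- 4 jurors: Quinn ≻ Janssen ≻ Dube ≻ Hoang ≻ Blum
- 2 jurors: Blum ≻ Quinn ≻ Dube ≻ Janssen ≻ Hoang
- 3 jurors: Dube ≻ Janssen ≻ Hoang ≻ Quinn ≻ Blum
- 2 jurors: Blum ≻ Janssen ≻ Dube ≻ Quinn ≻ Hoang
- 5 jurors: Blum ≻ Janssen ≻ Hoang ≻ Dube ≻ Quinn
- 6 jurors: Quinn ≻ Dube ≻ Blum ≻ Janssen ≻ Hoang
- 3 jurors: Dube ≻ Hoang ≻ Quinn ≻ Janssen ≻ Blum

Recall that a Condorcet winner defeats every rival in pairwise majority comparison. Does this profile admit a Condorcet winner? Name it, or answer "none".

Dube

Head-to-head results (27 jurors):
Hoang vs Dube: 7 to 20, Dube.
Hoang vs Blum: 12 to 15, Blum.
Hoang vs Quinn: 13 to 14, Quinn.
Hoang vs Janssen: 5 to 22, Janssen.
Dube vs Blum: Dube is ranked higher on 4+3+6+3 = 16 ballots, Blum on 11. Dube wins 16–11.
Dube vs Quinn: Dube preferred on 2+3+2+5+3 = 15 ballots; Dube wins 15–12.
Dube vs Janssen: 14 to 13, Dube.
Blum vs Quinn: Blum preferred on 2+2+2+5 = 11 ballots; Quinn wins 16–11.
Blum vs Janssen: 2+2+5+6 = 15 for Blum, 12 for Janssen — Blum by 15–12.
Quinn vs Janssen: Quinn is ranked higher on 4+2+6+3 = 15 ballots, Janssen on 12. Quinn wins 15–12.
Dube defeats every rival head-to-head and is the Condorcet winner.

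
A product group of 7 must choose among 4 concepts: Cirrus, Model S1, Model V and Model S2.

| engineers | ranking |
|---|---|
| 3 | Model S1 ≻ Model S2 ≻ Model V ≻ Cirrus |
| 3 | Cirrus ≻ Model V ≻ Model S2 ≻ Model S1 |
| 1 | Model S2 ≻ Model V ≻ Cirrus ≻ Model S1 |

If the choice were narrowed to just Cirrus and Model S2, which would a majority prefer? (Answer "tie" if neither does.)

Ballots ranking Cirrus above Model S2: 3.
Ballots ranking Model S2 above Cirrus: 7 − 3 = 4.
Model S2 wins the head-to-head 4–3.

Model S2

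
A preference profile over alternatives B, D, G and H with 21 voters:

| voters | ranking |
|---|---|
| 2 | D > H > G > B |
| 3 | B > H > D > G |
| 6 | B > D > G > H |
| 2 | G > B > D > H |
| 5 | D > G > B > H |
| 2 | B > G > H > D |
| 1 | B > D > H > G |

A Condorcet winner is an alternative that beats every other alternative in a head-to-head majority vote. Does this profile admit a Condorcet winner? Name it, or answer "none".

B

Pairwise majorities:
B–D: B 14–7.
B–G: B 12–9.
B vs H: B wins 19–2.
D–G: D 17–4.
D–H: D 16–5.
G vs H: G, 15–6.
B defeats every rival head-to-head and is the Condorcet winner.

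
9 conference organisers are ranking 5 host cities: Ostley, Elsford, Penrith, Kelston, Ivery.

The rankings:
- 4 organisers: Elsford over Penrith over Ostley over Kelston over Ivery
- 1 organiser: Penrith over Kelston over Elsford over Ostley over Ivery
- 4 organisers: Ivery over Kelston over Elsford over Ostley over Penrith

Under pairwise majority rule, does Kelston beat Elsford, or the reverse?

Kelston

Ballots ranking Kelston above Elsford: 1 + 4 = 5.
Ballots ranking Elsford above Kelston: 9 − 5 = 4.
Kelston wins the head-to-head 5–4.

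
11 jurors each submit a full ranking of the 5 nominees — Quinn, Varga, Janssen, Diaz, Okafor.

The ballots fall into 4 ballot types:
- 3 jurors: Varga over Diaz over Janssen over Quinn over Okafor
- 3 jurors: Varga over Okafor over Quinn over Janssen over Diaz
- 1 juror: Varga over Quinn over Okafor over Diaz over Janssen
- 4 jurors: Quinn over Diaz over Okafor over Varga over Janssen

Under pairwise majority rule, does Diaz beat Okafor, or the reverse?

Ballots ranking Diaz above Okafor: 3 + 4 = 7.
Ballots ranking Okafor above Diaz: 11 − 7 = 4.
Diaz wins the head-to-head 7–4.

Diaz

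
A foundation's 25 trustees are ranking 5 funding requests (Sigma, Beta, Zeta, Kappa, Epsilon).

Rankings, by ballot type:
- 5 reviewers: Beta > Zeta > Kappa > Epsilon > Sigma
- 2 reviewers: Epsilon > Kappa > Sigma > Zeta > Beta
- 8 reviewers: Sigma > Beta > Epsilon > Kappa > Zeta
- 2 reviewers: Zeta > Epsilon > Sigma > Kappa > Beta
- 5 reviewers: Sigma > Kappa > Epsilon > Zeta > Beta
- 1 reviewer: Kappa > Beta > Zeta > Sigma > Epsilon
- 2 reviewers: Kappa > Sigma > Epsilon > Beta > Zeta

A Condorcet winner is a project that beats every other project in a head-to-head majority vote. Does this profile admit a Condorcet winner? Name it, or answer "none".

Head-to-head results (25 reviewers):
Sigma–Beta: Sigma 19–6.
Sigma vs Zeta: Sigma wins 17–8.
Sigma vs Kappa: Sigma wins 15–10.
Sigma–Epsilon: Sigma 16–9.
Beta vs Zeta: Beta wins 16–9.
Beta vs Kappa: Beta wins 13–12.
Beta vs Epsilon: Beta wins 14–11.
Zeta vs Kappa: Kappa, 18–7.
Zeta vs Epsilon: Epsilon, 17–8.
Kappa vs Epsilon: Kappa wins 13–12.
Sigma beats each of Beta, Zeta, Kappa, Epsilon — Sigma is the Condorcet winner.

Sigma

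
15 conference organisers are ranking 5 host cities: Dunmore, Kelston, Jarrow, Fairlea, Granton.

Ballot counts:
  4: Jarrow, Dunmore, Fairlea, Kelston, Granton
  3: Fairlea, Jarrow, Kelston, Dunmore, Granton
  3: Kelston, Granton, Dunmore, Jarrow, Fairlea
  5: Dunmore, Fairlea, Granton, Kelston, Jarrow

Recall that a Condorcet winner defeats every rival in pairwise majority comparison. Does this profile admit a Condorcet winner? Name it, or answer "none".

Dunmore

Pairwise majorities:
Dunmore vs Kelston: Dunmore wins 9–6.
Dunmore–Jarrow: Dunmore 8–7.
Dunmore–Fairlea: Dunmore 12–3.
Dunmore vs Granton: Dunmore wins 12–3.
Kelston–Jarrow: Kelston 8–7.
Kelston vs Fairlea: Fairlea, 12–3.
Kelston vs Granton: Kelston, 10–5.
Jarrow vs Fairlea: Fairlea wins 8–7.
Jarrow vs Granton: Granton wins 8–7.
Fairlea vs Granton: Fairlea, 12–3.
Only Dunmore has no losses; Dunmore is the Condorcet winner.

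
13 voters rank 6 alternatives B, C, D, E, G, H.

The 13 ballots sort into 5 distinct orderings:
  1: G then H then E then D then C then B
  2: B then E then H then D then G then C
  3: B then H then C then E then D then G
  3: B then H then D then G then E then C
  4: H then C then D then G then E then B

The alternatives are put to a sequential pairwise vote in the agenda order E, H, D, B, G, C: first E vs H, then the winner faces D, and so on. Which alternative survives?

B

Round 1: E vs H — 2–11, H advances.
Round 2: H vs D — 13–0, H advances.
Round 3: H vs B — 5–8, B advances.
Round 4: B vs G — 8–5, B advances.
Round 5: B vs C — 8–5, B advances.
B survives the agenda.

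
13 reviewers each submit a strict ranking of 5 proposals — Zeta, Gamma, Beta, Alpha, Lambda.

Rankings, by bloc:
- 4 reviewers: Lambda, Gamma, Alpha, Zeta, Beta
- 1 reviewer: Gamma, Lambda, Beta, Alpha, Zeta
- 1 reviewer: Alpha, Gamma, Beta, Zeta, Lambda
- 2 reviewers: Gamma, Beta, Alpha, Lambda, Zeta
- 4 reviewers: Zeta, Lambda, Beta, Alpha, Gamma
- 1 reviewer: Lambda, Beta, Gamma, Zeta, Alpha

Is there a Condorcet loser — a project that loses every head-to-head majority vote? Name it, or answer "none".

Pairwise majorities:
Zeta vs Gamma: 4 to 9, Gamma.
Zeta–Beta: Zeta 8–5.
Zeta vs Alpha: Alpha, 8–5.
Zeta vs Lambda: Zeta preferred on 1+4 = 5 ballots; Lambda wins 8–5.
Gamma vs Beta: Gamma preferred on 4+1+1+2 = 8 ballots; Gamma wins 8–5.
Gamma vs Alpha: Gamma preferred on 4+1+2+1 = 8 ballots; Gamma wins 8–5.
Gamma vs Lambda: Gamma is ranked higher on 1+1+2 = 4 ballots, Lambda on 9. Lambda wins 9–4.
Beta vs Alpha: 1+2+4+1 = 8 for Beta, 5 for Alpha — Beta by 8–5.
Beta–Lambda: Lambda 10–3.
Alpha vs Lambda: Lambda wins 10–3.
Each project has at least one pairwise win (Zeta beats Beta; Gamma beats Zeta; Beta beats Alpha; Alpha beats Zeta; Lambda beats Zeta) — no Condorcet loser.

none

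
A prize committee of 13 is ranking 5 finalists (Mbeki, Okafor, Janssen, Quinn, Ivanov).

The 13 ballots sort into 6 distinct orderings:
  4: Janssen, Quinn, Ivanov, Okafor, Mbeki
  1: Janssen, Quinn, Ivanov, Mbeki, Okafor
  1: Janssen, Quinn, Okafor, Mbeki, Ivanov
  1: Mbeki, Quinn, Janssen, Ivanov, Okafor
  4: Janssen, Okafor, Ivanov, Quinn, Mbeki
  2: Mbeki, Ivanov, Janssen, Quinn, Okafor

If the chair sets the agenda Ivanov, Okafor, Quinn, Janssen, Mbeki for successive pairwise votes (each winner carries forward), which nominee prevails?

Round 1: Ivanov vs Okafor — 8–5, Ivanov advances.
Round 2: Ivanov vs Quinn — 6–7, Quinn advances.
Round 3: Quinn vs Janssen — 1–12, Janssen advances.
Round 4: Janssen vs Mbeki — 10–3, Janssen advances.
Janssen survives the agenda.

Janssen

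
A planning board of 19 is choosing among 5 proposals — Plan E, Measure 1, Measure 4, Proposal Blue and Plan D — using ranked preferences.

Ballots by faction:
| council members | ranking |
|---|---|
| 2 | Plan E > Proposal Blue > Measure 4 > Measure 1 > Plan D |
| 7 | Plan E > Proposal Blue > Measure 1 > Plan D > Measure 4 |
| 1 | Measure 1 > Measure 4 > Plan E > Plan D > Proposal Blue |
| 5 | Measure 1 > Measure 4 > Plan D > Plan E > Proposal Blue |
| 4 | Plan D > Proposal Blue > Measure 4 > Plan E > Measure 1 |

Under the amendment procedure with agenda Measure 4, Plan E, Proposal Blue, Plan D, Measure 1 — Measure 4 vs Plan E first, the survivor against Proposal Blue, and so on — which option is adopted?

Measure 1

Round 1: Measure 4 vs Plan E — 10–9, Measure 4 advances.
Round 2: Measure 4 vs Proposal Blue — 6–13, Proposal Blue advances.
Round 3: Proposal Blue vs Plan D — 9–10, Plan D advances.
Round 4: Plan D vs Measure 1 — 4–15, Measure 1 advances.
The agenda winner is Measure 1.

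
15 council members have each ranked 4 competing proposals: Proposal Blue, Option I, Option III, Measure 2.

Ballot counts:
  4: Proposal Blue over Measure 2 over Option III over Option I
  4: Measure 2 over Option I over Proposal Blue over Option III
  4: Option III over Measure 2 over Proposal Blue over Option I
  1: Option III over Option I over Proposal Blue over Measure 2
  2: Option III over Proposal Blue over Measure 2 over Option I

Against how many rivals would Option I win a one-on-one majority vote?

0

Option I against each rival (15 council members):
Option I vs Proposal Blue: Proposal Blue wins 10–5.
Option I vs Option III: Option III, 11–4.
Option I vs Measure 2: Measure 2, 14–1.
Option I beats no one; loses to Proposal Blue, Option III, Measure 2 — 0 pairwise wins.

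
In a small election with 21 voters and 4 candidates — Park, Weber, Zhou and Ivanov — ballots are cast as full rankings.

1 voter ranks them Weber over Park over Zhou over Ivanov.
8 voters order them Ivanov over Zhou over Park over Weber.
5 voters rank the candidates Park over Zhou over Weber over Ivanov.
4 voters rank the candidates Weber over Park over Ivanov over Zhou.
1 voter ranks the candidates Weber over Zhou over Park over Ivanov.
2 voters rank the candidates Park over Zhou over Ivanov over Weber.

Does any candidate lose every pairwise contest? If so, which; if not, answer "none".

none

Pairwise majorities:
Park vs Weber: 15 to 6, Park.
Park vs Zhou: 12 to 9, Park.
Park vs Ivanov: 1+5+4+1+2 = 13 for Park, 8 for Ivanov — Park by 13–8.
Weber vs Zhou: Weber is ranked higher on 1+4+1 = 6 ballots, Zhou on 15. Zhou wins 15–6.
Weber vs Ivanov: Weber, 11–10.
Zhou vs Ivanov: Zhou preferred on 1+5+1+2 = 9 ballots; Ivanov wins 12–9.
No candidate is winless: Park beats Weber; Weber beats Ivanov; Zhou beats Weber; Ivanov beats Zhou. There is no Condorcet loser.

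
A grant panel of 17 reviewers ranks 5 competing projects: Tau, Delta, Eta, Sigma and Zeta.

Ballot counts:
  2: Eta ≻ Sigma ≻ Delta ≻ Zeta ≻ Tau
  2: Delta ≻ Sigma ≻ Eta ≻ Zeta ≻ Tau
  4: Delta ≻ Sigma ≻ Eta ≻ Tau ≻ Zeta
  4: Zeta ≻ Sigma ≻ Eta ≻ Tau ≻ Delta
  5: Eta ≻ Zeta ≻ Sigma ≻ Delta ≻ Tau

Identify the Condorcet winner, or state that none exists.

none

Pairwise majorities:
Tau vs Delta: 4 to 13, Delta.
Tau vs Eta: Eta, 17–0.
Tau vs Sigma: Tau is ranked higher on 0 ballots, Sigma on 17. Sigma wins 17–0.
Tau vs Zeta: Tau is ranked higher on 4 ballots, Zeta on 13. Zeta wins 13–4.
Delta vs Eta: Delta preferred on 2+4 = 6 ballots; Eta wins 11–6.
Delta–Sigma: Sigma 11–6.
Delta vs Zeta: 8 to 9, Zeta.
Eta vs Sigma: 2+5 = 7 for Eta, 10 for Sigma — Sigma by 10–7.
Eta vs Zeta: Eta, 13–4.
Sigma vs Zeta: Zeta wins 9–8.
Each project drops at least one matchup (Tau loses to Delta; Delta loses to Eta; Eta loses to Sigma; Sigma loses to Zeta; Zeta loses to Eta); the cycle Eta → Zeta → Sigma → Eta rules out a Condorcet winner.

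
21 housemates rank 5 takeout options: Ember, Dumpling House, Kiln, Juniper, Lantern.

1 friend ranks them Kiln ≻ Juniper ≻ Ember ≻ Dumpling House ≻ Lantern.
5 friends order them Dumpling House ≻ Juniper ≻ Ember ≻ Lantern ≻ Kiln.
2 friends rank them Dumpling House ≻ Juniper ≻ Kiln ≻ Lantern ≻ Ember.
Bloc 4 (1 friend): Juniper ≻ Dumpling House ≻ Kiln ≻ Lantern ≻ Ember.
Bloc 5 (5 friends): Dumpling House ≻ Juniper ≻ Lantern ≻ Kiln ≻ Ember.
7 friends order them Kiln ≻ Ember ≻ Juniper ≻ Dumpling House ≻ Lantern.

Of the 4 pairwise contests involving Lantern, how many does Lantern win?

0

Lantern against each rival (21 friends):
Lantern vs Ember: 2+1+5 = 8 for Lantern, 13 for Ember — Ember by 13–8.
Lantern vs Dumpling House: 0 for Lantern, 21 for Dumpling House — Dumpling House by 21–0.
Lantern vs Kiln: Kiln, 11–10.
Lantern vs Juniper: 0 for Lantern, 21 for Juniper — Juniper by 21–0.
Lantern beats no one; loses to Ember, Dumpling House, Kiln, Juniper — 0 pairwise wins.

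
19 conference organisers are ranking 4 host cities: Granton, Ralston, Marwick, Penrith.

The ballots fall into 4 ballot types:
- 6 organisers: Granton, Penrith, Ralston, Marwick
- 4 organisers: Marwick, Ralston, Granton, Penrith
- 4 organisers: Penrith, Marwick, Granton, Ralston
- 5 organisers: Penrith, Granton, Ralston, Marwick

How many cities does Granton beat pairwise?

3

Granton against each rival (19 organisers):
Granton vs Ralston: Granton is ranked higher on 6+4+5 = 15 ballots, Ralston on 4. Granton wins 15–4.
Granton vs Marwick: Granton is ranked higher on 6+5 = 11 ballots, Marwick on 8. Granton wins 11–8.
Granton vs Penrith: 10 to 9, Granton.
Granton beats Ralston, Marwick, Penrith — 3 pairwise wins.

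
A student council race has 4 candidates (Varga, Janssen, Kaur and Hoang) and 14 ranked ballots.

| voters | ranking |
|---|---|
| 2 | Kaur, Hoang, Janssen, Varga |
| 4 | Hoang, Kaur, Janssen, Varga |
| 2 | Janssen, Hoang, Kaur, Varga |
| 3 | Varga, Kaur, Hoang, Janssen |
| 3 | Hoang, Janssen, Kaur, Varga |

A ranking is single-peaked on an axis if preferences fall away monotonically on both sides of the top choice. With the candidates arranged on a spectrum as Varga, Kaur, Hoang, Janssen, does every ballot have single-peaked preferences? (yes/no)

yes

Axis positions: Varga=1, Kaur=2, Hoang=3, Janssen=4.
Ballot type 1 (peak Kaur at position 2): ranking walks positions 2-3-4-1, expanding outward from the peak — single-peaked.
Ballot type 2 (peak Hoang at position 3): ranking walks positions 3-2-4-1, expanding outward from the peak — single-peaked.
Ballot type 3 (peak Janssen at position 4): ranking walks positions 4-3-2-1, expanding outward from the peak — single-peaked.
Ballot type 4 (peak Varga at position 1): ranking walks positions 1-2-3-4, expanding outward from the peak — single-peaked.
Ballot type 5 (peak Hoang at position 3): ranking walks positions 3-4-2-1, expanding outward from the peak — single-peaked.
Every ranking is single-peaked on this axis.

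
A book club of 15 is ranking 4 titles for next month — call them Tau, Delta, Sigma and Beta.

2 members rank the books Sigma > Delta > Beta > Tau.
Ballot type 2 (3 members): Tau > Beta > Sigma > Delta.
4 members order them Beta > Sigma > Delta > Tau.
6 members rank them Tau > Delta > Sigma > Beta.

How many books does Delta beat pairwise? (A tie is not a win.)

Delta against each rival (15 members):
Delta vs Tau: Delta preferred on 2+4 = 6 ballots; Tau wins 9–6.
Delta–Sigma: Sigma 9–6.
Delta vs Beta: 8 to 7, Delta.
Delta beats Beta; loses to Tau, Sigma — 1 pairwise win.

1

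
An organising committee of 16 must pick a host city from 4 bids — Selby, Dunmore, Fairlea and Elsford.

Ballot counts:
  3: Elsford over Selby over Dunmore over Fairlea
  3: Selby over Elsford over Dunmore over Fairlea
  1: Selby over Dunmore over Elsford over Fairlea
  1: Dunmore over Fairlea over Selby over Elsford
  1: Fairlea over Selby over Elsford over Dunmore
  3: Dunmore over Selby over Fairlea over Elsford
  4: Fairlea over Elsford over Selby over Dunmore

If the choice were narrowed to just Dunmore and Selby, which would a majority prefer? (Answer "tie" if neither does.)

Selby

Ballots ranking Dunmore above Selby: 1 + 3 = 4.
Ballots ranking Selby above Dunmore: 16 − 4 = 12.
Selby wins the head-to-head 12–4.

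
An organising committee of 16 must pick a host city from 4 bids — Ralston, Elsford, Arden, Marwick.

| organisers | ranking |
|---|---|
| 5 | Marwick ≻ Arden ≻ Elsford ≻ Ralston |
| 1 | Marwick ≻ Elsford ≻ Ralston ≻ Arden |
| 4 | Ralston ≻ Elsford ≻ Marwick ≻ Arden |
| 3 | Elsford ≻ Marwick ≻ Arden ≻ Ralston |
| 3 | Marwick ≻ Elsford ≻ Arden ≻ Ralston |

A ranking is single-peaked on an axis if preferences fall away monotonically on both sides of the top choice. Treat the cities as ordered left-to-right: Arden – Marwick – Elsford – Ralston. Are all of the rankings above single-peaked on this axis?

Axis positions: Arden=1, Marwick=2, Elsford=3, Ralston=4.
Ballot type 1 (peak Marwick at position 2): ranking walks positions 2-1-3-4, expanding outward from the peak — single-peaked.
Ballot type 2 (peak Marwick at position 2): ranking walks positions 2-3-4-1, expanding outward from the peak — single-peaked.
Ballot type 3 (peak Ralston at position 4): ranking walks positions 4-3-2-1, expanding outward from the peak — single-peaked.
Ballot type 4 (peak Elsford at position 3): ranking walks positions 3-2-1-4, expanding outward from the peak — single-peaked.
Ballot type 5 (peak Marwick at position 2): ranking walks positions 2-3-1-4, expanding outward from the peak — single-peaked.
Every ranking is single-peaked on this axis.

yes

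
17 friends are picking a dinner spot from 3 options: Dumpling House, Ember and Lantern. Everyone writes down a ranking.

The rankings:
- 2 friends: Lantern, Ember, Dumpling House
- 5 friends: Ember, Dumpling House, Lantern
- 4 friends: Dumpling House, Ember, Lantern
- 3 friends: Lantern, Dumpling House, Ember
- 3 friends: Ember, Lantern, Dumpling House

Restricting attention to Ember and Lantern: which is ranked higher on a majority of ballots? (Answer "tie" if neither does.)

Ballots ranking Ember above Lantern: 5 + 4 + 3 = 12.
Ballots ranking Lantern above Ember: 17 − 12 = 5.
Ember wins the head-to-head 12–5.

Ember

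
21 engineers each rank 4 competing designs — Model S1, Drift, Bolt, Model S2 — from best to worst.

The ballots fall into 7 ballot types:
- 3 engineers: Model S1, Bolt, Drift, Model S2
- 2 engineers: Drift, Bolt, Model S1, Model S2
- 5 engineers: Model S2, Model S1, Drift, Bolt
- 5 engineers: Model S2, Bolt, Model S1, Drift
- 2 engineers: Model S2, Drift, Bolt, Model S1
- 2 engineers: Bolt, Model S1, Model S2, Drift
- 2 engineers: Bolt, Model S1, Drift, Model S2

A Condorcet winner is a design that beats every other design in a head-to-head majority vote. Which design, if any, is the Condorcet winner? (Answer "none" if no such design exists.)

Head-to-head results (21 engineers):
Model S1 vs Drift: Model S1, 17–4.
Model S1 vs Bolt: Bolt wins 13–8.
Model S1 vs Model S2: Model S2 wins 12–9.
Drift–Bolt: Bolt 12–9.
Drift vs Model S2: Model S2 wins 14–7.
Bolt–Model S2: Model S2 12–9.
Model S2 beats each of Model S1, Drift, Bolt — Model S2 is the Condorcet winner.

Model S2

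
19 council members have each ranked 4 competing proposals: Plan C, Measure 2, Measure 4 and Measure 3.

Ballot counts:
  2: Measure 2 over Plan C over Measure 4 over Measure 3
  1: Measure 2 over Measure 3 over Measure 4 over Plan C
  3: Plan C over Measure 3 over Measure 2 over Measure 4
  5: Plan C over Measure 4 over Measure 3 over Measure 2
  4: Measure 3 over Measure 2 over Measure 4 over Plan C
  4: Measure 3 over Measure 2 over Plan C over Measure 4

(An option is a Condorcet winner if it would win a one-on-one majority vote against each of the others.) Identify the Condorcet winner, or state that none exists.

none

Check each pair by majority over 19 ballots:
Plan C vs Measure 2: Measure 2, 11–8.
Plan C vs Measure 4: Plan C, 14–5.
Plan C vs Measure 3: Plan C wins 10–9.
Measure 2–Measure 4: Measure 2 14–5.
Measure 2 vs Measure 3: Measure 3, 16–3.
Measure 4 vs Measure 3: Measure 3 wins 12–7.
No option is unbeaten: Plan C loses to Measure 2; Measure 2 loses to Measure 3; Measure 4 loses to Plan C; Measure 3 loses to Plan C. In particular Plan C > Measure 3 > Measure 2 > Plan C is a majority cycle — no Condorcet winner exists.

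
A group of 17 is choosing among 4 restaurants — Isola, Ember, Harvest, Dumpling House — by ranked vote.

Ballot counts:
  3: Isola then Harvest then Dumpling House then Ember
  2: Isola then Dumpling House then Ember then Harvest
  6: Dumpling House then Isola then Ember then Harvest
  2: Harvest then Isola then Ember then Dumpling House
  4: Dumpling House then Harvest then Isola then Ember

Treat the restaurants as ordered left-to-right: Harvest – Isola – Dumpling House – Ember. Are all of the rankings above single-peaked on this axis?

no

Axis positions: Harvest=1, Isola=2, Dumpling House=3, Ember=4.
Type 1 (peak Isola at position 2): ranking walks positions 2-1-3-4, expanding outward from the peak — single-peaked.
Type 2 (peak Isola at position 2): ranking walks positions 2-3-4-1, expanding outward from the peak — single-peaked.
Type 3 (peak Dumpling House at position 3): ranking walks positions 3-2-4-1, expanding outward from the peak — single-peaked.
Type 4: ranking walks positions 1-2-4-3; Ember is ranked above Dumpling House even though Dumpling House lies between Ember and the peak Harvest on the axis — preferences dip and rise again. Not single-peaked.
Type 5: ranking walks positions 3-1-2-4; Harvest is ranked above Isola even though Isola lies between Harvest and the peak Dumpling House on the axis — preferences dip and rise again. Not single-peaked.
Type 4 violates single-peakedness, so the profile is not single-peaked on this axis.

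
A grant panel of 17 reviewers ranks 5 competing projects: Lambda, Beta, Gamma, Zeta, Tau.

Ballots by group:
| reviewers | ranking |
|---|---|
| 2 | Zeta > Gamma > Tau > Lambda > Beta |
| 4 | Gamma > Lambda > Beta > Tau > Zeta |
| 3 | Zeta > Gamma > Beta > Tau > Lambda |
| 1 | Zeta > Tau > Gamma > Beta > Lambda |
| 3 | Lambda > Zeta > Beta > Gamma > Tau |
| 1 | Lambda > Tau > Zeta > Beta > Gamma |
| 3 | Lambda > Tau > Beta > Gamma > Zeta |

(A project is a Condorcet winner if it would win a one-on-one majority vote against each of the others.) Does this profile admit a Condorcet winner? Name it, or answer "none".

Head-to-head results (17 reviewers):
Lambda vs Beta: Lambda wins 13–4.
Lambda vs Gamma: 3+1+3 = 7 for Lambda, 10 for Gamma — Gamma by 10–7.
Lambda vs Zeta: Lambda is ranked higher on 4+3+1+3 = 11 ballots, Zeta on 6. Lambda wins 11–6.
Lambda vs Tau: Lambda is ranked higher on 4+3+1+3 = 11 ballots, Tau on 6. Lambda wins 11–6.
Beta vs Gamma: Gamma, 10–7.
Beta vs Zeta: 4+3 = 7 for Beta, 10 for Zeta — Zeta by 10–7.
Beta vs Tau: Beta preferred on 4+3+3 = 10 ballots; Beta wins 10–7.
Gamma vs Zeta: 7 to 10, Zeta.
Gamma vs Tau: 12 to 5, Gamma.
Zeta–Tau: Zeta 9–8.
Every project loses at least once (Lambda loses to Gamma; Beta loses to Lambda; Gamma loses to Zeta; Zeta loses to Lambda; Tau loses to Lambda). The majority relation contains the cycle Lambda → Zeta → Gamma → Lambda, so there is no Condorcet winner.

none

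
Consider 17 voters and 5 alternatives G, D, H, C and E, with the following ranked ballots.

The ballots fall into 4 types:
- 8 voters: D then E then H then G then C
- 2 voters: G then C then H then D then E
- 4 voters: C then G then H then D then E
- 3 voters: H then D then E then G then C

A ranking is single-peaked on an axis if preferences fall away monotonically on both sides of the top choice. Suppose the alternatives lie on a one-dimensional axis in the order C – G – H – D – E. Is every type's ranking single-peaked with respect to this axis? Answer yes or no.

Axis positions: C=1, G=2, H=3, D=4, E=5.
Type 1 (peak D at position 4): ranking walks positions 4-5-3-2-1, expanding outward from the peak — single-peaked.
Type 2 (peak G at position 2): ranking walks positions 2-1-3-4-5, expanding outward from the peak — single-peaked.
Type 3 (peak C at position 1): ranking walks positions 1-2-3-4-5, expanding outward from the peak — single-peaked.
Type 4 (peak H at position 3): ranking walks positions 3-4-5-2-1, expanding outward from the peak — single-peaked.
Every ranking is single-peaked on this axis.

yes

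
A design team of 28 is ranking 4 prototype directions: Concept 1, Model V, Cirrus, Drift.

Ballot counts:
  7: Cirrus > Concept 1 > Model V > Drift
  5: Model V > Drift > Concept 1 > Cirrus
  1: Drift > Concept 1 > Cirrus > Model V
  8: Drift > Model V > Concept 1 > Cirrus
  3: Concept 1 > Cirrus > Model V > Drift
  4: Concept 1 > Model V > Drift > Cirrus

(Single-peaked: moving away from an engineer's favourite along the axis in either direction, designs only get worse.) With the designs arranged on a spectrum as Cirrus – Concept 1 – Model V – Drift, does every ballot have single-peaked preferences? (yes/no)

no

Axis positions: Cirrus=1, Concept 1=2, Model V=3, Drift=4.
Group 1 (peak Cirrus at position 1): ranking walks positions 1-2-3-4, expanding outward from the peak — single-peaked.
Group 2 (peak Model V at position 3): ranking walks positions 3-4-2-1, expanding outward from the peak — single-peaked.
Group 3: ranking walks positions 4-2-1-3; Concept 1 is ranked above Model V even though Model V lies between Concept 1 and the peak Drift on the axis — preferences dip and rise again. Not single-peaked.
Group 4 (peak Drift at position 4): ranking walks positions 4-3-2-1, expanding outward from the peak — single-peaked.
Group 5 (peak Concept 1 at position 2): ranking walks positions 2-1-3-4, expanding outward from the peak — single-peaked.
Group 6 (peak Concept 1 at position 2): ranking walks positions 2-3-4-1, expanding outward from the peak — single-peaked.
Group 3 violates single-peakedness, so the profile is not single-peaked on this axis.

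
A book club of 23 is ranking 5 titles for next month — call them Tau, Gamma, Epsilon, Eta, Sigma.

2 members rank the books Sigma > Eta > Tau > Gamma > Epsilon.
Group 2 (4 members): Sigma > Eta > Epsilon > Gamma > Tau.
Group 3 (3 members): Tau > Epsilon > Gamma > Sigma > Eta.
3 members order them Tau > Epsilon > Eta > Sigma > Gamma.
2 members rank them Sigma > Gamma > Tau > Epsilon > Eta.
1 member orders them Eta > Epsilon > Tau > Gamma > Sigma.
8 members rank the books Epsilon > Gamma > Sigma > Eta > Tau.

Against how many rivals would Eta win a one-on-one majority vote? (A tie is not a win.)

Eta against each rival (23 members):
Eta vs Tau: Eta is ranked higher on 2+4+1+8 = 15 ballots, Tau on 8. Eta wins 15–8.
Eta vs Gamma: Gamma wins 13–10.
Eta vs Epsilon: Epsilon, 16–7.
Eta vs Sigma: Eta is ranked higher on 3+1 = 4 ballots, Sigma on 19. Sigma wins 19–4.
Eta beats Tau; loses to Gamma, Epsilon, Sigma — 1 pairwise win.

1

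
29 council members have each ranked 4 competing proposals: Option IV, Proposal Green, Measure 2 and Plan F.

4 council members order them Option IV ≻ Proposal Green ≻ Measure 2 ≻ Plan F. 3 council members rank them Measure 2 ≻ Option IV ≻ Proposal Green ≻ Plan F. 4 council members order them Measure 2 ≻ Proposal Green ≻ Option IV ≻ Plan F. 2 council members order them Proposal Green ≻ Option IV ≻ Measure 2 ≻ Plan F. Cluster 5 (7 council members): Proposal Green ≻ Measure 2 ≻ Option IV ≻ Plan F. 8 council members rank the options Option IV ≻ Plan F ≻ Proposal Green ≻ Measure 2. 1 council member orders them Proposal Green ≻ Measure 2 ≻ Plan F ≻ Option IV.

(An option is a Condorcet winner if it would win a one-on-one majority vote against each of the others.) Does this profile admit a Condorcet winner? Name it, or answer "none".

Pairwise majorities:
Option IV vs Proposal Green: Option IV preferred on 4+3+8 = 15 ballots; Option IV wins 15–14.
Option IV vs Measure 2: Option IV preferred on 4+2+8 = 14 ballots; Measure 2 wins 15–14.
Option IV vs Plan F: Option IV preferred on 4+3+4+2+7+8 = 28 ballots; Option IV wins 28–1.
Proposal Green vs Measure 2: Proposal Green, 22–7.
Proposal Green vs Plan F: Proposal Green, 21–8.
Measure 2 vs Plan F: Measure 2 is ranked higher on 4+3+4+2+7+1 = 21 ballots, Plan F on 8. Measure 2 wins 21–8.
Every option loses at least once (Option IV loses to Measure 2; Proposal Green loses to Option IV; Measure 2 loses to Proposal Green; Plan F loses to Option IV). The majority relation contains the cycle Option IV → Proposal Green → Measure 2 → Option IV, so there is no Condorcet winner.

none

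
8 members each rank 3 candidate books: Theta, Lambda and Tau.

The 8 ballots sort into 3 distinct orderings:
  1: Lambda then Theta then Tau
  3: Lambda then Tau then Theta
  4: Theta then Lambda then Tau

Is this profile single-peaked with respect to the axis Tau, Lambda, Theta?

yes

Axis positions: Tau=1, Lambda=2, Theta=3.
Ballot type 1 (peak Lambda at position 2): ranking walks positions 2-3-1, expanding outward from the peak — single-peaked.
Ballot type 2 (peak Lambda at position 2): ranking walks positions 2-1-3, expanding outward from the peak — single-peaked.
Ballot type 3 (peak Theta at position 3): ranking walks positions 3-2-1, expanding outward from the peak — single-peaked.
Every ranking is single-peaked on this axis.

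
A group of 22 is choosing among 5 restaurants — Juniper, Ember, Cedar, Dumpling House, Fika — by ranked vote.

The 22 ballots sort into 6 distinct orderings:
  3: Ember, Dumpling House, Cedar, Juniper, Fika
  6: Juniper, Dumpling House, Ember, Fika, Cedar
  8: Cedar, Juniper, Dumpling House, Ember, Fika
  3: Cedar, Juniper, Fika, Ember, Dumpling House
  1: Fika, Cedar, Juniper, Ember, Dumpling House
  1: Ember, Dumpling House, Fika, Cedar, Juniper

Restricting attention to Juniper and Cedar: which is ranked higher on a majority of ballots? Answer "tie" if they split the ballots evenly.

Cedar

Ballots ranking Juniper above Cedar: 6.
Ballots ranking Cedar above Juniper: 22 − 6 = 16.
Cedar wins the head-to-head 16–6.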